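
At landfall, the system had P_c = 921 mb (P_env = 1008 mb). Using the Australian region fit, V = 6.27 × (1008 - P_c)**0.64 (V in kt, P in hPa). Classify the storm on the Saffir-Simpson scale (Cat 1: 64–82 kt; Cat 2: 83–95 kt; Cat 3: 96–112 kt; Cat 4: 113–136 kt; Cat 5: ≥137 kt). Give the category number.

ΔP = 1008 − 921 = 87 mb.
V ≈ 6.27 × 87^0.64 = 6.27 × 17.43 ≈ 109 kt.
109 kt falls in the Category 3 band.

3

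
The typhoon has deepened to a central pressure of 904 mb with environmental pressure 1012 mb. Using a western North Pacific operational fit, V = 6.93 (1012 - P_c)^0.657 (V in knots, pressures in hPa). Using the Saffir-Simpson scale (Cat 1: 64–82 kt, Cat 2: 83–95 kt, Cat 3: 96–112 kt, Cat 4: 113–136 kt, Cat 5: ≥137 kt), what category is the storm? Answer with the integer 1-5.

5

ΔP = 1012 − 904 = 108 mb.
V ≈ 6.93 × 108^0.657 = 6.93 × 21.68 ≈ 150 kt.
150 kt falls in the Category 5 band.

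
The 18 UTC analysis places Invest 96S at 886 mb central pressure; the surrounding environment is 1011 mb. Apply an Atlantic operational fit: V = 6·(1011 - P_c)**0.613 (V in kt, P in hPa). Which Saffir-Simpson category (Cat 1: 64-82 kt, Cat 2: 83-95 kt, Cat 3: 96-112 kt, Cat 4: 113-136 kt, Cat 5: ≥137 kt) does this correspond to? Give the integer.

4

ΔP = 1011 − 886 = 125 mb.
V ≈ 6 × 125^0.613 = 6 × 19.29 ≈ 116 kt.
116 kt falls in the Category 4 band.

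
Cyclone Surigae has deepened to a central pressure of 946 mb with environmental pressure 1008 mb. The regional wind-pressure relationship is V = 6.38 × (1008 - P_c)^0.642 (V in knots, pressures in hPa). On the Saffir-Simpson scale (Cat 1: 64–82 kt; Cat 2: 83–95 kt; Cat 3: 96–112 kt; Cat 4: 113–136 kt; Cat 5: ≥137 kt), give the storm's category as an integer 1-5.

2

ΔP = 1008 − 946 = 62 mb.
V ≈ 6.38 × 62^0.642 = 6.38 × 14.15 ≈ 90 kt.
90 kt falls in the Category 2 band.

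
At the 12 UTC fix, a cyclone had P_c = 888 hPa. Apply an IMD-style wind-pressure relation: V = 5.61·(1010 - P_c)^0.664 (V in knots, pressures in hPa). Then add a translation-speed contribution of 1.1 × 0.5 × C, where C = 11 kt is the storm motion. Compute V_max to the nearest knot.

142 kt

ΔP = 1010 − 888 = 122 hPa.
122^0.664 ≈ 24.285.
V ≈ 5.61 × 24.285 ≈ 136.2 kt.
Translation term: 1.1 × 0.5 × 11 = 6.05 kt.
Corrected V ≈ 142.25 kt → 142 kt.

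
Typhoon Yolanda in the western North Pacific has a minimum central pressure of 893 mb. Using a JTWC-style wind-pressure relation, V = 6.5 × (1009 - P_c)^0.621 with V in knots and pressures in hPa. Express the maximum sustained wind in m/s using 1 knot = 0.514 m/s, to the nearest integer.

64 m/s

ΔP = 1009 − 893 = 116 mb.
V ≈ 6.5 × 116^0.621 = 6.5 × 19.144 ≈ 124.435 kt.
124.435 × 0.514 ≈ 63.96 m/s → 64 m/s.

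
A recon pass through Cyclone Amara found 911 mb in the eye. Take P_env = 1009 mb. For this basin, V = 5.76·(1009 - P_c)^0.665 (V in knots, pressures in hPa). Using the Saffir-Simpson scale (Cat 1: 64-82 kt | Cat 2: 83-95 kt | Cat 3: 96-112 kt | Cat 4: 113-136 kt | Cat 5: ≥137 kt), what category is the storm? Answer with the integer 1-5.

4

ΔP = 1009 − 911 = 98 mb.
V ≈ 5.76 × 98^0.665 = 5.76 × 21.09 ≈ 122 kt.
122 kt falls in the Category 4 band.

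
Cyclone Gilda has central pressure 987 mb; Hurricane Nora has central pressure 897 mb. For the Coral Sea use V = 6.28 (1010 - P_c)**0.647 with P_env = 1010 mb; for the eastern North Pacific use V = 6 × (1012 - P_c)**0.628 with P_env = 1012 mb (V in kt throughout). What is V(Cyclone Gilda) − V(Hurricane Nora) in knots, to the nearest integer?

-70 kt

Cyclone Gilda: ΔP = 23; V ≈ 6.28 × 23^0.647 ≈ 47.75 kt.
Hurricane Nora: ΔP = 115; V ≈ 6 × 115^0.628 ≈ 118.11 kt.
Difference ≈ 47.75 − 118.11 = -70.36 → -70 kt.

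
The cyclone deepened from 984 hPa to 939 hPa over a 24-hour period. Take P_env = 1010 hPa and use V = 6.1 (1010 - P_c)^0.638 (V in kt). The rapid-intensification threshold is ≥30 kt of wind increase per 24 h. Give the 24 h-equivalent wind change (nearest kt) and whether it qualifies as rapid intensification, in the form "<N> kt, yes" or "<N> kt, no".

V₁: ΔP = 26, V ≈ 6.1 × 26^0.638 ≈ 48.76 kt.
V₂: ΔP = 71, V ≈ 6.1 × 71^0.638 ≈ 92.56 kt.
ΔV over 24 h = 43.80 kt → 24 h equivalent = 43.80 × 24/24 ≈ 43.80 kt.
44 kt ≥ 30 kt ⇒ rapid intensification.

44 kt, yes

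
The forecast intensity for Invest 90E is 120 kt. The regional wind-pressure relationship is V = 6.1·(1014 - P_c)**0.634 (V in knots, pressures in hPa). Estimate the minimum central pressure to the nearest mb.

904 mb

ΔP = (V / 6.1)^(1/0.634) = (120/6.1)^1.577.
120/6.1 = 19.672; 19.672^1.577 ≈ 109.84 mb.
P_c = 1014 − 109.84 = 904.16 ≈ 904 mb.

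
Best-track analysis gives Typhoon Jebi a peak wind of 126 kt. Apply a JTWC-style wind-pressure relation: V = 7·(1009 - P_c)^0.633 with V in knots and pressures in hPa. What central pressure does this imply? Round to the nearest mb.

913 mb

ΔP = (V / 7)^(1/0.633) = (126/7)^1.580.
126/7 = 18.000; 18.000^1.580 ≈ 96.17 mb.
P_c = 1009 − 96.17 = 912.83 ≈ 913 mb.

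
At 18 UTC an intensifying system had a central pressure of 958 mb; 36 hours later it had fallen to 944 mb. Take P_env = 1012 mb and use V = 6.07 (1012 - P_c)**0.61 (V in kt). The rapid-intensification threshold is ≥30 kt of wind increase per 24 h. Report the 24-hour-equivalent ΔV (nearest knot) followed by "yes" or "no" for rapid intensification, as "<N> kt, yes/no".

V₁: ΔP = 54, V ≈ 6.07 × 54^0.61 ≈ 69.17 kt.
V₂: ΔP = 68, V ≈ 6.07 × 68^0.61 ≈ 79.62 kt.
ΔV over 36 h = 10.45 kt → 24 h equivalent = 10.45 × 24/36 ≈ 6.97 kt.
7 kt < 30 kt ⇒ not rapid intensification.

7 kt, no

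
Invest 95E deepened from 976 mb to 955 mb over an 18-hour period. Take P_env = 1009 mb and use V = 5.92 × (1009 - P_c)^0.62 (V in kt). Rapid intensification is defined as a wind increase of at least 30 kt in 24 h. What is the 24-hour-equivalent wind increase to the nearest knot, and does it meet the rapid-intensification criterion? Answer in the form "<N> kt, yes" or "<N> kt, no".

25 kt, no

V₁: ΔP = 33, V ≈ 5.92 × 33^0.62 ≈ 51.74 kt.
V₂: ΔP = 54, V ≈ 5.92 × 54^0.62 ≈ 70.21 kt.
ΔV over 18 h = 18.47 kt → 24 h equivalent = 18.47 × 24/18 ≈ 24.63 kt.
25 kt < 30 kt ⇒ not rapid intensification.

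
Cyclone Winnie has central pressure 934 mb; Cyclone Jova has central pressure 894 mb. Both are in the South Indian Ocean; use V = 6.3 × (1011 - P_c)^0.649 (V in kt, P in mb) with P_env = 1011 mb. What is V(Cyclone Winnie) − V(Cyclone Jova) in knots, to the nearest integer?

-33 kt

Cyclone Winnie: ΔP = 77; V ≈ 6.3 × 77^0.649 ≈ 105.60 kt.
Cyclone Jova: ΔP = 117; V ≈ 6.3 × 117^0.649 ≈ 138.55 kt.
Difference ≈ 105.60 − 138.55 = -32.95 → -33 kt.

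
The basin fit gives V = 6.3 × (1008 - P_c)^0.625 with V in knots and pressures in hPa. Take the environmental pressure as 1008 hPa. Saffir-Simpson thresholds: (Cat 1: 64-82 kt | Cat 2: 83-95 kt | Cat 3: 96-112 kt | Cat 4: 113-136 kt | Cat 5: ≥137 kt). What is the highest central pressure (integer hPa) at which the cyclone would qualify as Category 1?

Category 1 begins at V = 64 kt.
Required ΔP = (64/6.3)^(1/0.625) = 10.159^1.600 ≈ 40.83 hPa.
P_c ≤ 1008 − 40.83 = 967.17, so the highest integer P_c is 967 hPa.

967 hPa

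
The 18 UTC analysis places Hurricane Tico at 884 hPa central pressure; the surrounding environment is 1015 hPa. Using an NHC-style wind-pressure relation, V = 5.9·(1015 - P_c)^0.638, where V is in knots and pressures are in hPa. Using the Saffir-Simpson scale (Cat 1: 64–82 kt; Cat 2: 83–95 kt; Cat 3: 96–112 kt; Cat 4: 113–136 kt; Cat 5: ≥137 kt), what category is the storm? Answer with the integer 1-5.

4

ΔP = 1015 − 884 = 131 hPa.
V ≈ 5.9 × 131^0.638 = 5.9 × 22.43 ≈ 132 kt.
132 kt falls in the Category 4 band.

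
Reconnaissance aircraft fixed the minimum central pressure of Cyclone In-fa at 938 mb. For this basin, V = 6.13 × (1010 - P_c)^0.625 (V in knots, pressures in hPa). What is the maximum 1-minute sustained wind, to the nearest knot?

89 kt

ΔP = 1010 − 938 = 72 mb.
72^0.625 ≈ 14.482.
V ≈ 6.13 × 14.482 ≈ 88.8 kt.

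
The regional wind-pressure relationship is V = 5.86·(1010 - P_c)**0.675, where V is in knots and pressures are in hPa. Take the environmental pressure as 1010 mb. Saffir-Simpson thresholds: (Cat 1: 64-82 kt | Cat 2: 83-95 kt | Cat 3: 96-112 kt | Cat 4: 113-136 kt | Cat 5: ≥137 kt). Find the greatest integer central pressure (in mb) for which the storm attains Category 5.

Category 5 begins at V = 137 kt.
Required ΔP = (137/5.86)^(1/0.675) = 23.379^1.481 ≈ 106.63 mb.
P_c ≤ 1010 − 106.63 = 903.37, so the highest integer P_c is 903 mb.

903 mb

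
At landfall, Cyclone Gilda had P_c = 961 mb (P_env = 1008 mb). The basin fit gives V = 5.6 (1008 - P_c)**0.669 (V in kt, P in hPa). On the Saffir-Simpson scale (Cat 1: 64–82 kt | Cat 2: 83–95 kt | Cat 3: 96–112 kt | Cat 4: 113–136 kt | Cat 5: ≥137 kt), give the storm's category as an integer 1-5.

ΔP = 1008 − 961 = 47 mb.
V ≈ 5.6 × 47^0.669 = 5.6 × 13.14 ≈ 74 kt.
74 kt falls in the Category 1 band.

1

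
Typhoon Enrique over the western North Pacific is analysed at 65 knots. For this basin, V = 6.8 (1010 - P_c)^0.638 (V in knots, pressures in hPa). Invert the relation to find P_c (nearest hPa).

ΔP = (V / 6.8)^(1/0.638) = (65/6.8)^1.567.
65/6.8 = 9.559; 9.559^1.567 ≈ 34.41 hPa.
P_c = 1010 − 34.41 = 975.59 ≈ 976 hPa.

976 hPa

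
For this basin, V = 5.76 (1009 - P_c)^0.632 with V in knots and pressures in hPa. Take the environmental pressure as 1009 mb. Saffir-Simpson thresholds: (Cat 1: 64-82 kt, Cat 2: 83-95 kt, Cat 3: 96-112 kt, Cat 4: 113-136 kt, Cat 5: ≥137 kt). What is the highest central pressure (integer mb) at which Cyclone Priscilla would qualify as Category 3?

923 mb

Category 3 begins at V = 96 kt.
Required ΔP = (96/5.76)^(1/0.632) = 16.667^1.582 ≈ 85.76 mb.
P_c ≤ 1009 − 85.76 = 923.24, so the highest integer P_c is 923 mb.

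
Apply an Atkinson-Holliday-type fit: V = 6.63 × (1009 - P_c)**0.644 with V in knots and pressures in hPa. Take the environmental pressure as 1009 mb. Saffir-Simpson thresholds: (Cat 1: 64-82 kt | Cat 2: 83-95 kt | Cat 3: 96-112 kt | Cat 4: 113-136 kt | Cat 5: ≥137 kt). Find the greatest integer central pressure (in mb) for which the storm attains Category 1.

Category 1 begins at V = 64 kt.
Required ΔP = (64/6.63)^(1/0.644) = 9.653^1.553 ≈ 33.81 mb.
P_c ≤ 1009 − 33.81 = 975.19, so the highest integer P_c is 975 mb.

975 mb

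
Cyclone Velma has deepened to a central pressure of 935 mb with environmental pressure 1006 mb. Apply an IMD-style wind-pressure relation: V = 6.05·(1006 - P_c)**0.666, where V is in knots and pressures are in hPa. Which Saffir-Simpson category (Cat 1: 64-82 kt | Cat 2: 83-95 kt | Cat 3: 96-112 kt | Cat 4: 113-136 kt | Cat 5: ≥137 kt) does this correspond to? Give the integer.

3

ΔP = 1006 − 935 = 71 mb.
V ≈ 6.05 × 71^0.666 = 6.05 × 17.10 ≈ 103 kt.
103 kt falls in the Category 3 band.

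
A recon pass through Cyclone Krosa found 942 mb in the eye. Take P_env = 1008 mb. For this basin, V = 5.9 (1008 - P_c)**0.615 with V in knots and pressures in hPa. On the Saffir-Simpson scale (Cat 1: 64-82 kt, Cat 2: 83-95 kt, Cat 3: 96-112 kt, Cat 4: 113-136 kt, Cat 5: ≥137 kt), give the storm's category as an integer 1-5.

1

ΔP = 1008 − 942 = 66 mb.
V ≈ 5.9 × 66^0.615 = 5.9 × 13.15 ≈ 78 kt.
78 kt falls in the Category 1 band.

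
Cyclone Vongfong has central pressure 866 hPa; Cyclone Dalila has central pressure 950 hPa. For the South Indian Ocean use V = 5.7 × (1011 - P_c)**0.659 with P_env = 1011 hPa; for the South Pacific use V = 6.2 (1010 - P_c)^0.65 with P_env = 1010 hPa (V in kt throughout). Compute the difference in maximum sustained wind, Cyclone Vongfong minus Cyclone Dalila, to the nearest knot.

Cyclone Vongfong: ΔP = 145; V ≈ 5.7 × 145^0.659 ≈ 151.43 kt.
Cyclone Dalila: ΔP = 60; V ≈ 6.2 × 60^0.65 ≈ 88.75 kt.
Difference ≈ 151.43 − 88.75 = 62.68 → 63 kt.

63 kt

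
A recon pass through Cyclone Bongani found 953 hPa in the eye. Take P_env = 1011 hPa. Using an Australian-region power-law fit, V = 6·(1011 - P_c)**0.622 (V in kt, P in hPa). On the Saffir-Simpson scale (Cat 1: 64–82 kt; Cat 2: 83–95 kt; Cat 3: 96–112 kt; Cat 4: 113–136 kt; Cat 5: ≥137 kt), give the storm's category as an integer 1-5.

ΔP = 1011 − 953 = 58 hPa.
V ≈ 6 × 58^0.622 = 6 × 12.50 ≈ 75 kt.
75 kt falls in the Category 1 band.

1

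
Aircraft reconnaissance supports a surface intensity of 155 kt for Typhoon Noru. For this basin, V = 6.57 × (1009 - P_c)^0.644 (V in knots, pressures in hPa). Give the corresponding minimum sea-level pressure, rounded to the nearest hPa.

ΔP = (V / 6.57)^(1/0.644) = (155/6.57)^1.553.
155/6.57 = 23.592; 23.592^1.553 ≈ 135.40 hPa.
P_c = 1009 − 135.40 = 873.60 ≈ 874 hPa.

874 hPa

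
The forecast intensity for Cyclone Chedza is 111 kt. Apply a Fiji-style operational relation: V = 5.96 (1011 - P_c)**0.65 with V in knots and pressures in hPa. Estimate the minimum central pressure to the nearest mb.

921 mb

ΔP = (V / 5.96)^(1/0.65) = (111/5.96)^1.538.
111/5.96 = 18.624; 18.624^1.538 ≈ 89.94 mb.
P_c = 1011 − 89.94 = 921.06 ≈ 921 mb.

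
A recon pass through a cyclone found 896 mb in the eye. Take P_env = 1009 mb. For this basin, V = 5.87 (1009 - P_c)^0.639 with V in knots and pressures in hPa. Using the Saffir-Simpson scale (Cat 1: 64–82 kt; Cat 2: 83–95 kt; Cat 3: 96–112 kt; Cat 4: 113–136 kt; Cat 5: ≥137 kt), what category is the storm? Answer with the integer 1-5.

ΔP = 1009 − 896 = 113 mb.
V ≈ 5.87 × 113^0.639 = 5.87 × 20.51 ≈ 120 kt.
120 kt falls in the Category 4 band.

4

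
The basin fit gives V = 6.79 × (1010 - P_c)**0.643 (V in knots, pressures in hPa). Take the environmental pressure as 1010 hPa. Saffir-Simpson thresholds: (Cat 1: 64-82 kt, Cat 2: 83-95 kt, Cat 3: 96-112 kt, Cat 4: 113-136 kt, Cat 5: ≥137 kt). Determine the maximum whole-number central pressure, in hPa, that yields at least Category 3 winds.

948 hPa

Category 3 begins at V = 96 kt.
Required ΔP = (96/6.79)^(1/0.643) = 14.138^1.555 ≈ 61.53 hPa.
P_c ≤ 1010 − 61.53 = 948.47, so the highest integer P_c is 948 hPa.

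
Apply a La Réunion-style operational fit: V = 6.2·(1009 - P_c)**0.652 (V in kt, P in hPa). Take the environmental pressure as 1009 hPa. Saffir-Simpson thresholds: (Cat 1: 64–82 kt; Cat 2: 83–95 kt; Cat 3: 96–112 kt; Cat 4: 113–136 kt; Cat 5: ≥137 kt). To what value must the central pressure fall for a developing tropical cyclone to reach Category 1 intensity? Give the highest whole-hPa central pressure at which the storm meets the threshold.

973 hPa

Category 1 begins at V = 64 kt.
Required ΔP = (64/6.2)^(1/0.652) = 10.323^1.534 ≈ 35.88 hPa.
P_c ≤ 1009 − 35.88 = 973.12, so the highest integer P_c is 973 hPa.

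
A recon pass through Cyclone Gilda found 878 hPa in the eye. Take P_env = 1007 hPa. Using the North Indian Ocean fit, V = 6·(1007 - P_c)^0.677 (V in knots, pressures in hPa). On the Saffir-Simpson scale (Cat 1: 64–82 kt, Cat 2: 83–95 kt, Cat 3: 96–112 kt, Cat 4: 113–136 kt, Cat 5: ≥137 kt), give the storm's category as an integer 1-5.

ΔP = 1007 − 878 = 129 hPa.
V ≈ 6 × 129^0.677 = 6 × 26.85 ≈ 161 kt.
161 kt falls in the Category 5 band.

5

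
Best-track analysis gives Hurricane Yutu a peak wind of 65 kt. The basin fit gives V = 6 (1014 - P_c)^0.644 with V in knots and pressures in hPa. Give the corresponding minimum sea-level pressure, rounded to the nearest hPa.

ΔP = (V / 6)^(1/0.644) = (65/6)^1.553.
65/6 = 10.833; 10.833^1.553 ≈ 40.44 hPa.
P_c = 1014 − 40.44 = 973.56 ≈ 974 hPa.

974 hPa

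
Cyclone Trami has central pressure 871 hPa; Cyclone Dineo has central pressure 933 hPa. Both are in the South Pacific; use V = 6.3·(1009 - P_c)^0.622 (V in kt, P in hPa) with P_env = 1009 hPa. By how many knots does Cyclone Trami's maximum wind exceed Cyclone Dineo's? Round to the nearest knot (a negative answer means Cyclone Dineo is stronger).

42 kt

Cyclone Trami: ΔP = 138; V ≈ 6.3 × 138^0.622 ≈ 135.00 kt.
Cyclone Dineo: ΔP = 76; V ≈ 6.3 × 76^0.622 ≈ 93.16 kt.
Difference ≈ 135.00 − 93.16 = 41.84 → 42 kt.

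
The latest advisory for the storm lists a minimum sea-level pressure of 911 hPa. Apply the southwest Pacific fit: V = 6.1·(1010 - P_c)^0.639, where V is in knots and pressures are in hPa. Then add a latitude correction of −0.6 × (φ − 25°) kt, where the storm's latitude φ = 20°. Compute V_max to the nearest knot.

ΔP = 1010 − 911 = 99 hPa.
99^0.639 ≈ 18.846.
V ≈ 6.1 × 18.846 ≈ 115.0 kt.
Latitude correction: −0.6 × (20 − 25) = 3 kt.
Corrected V ≈ 118 kt → 118 kt.

118 kt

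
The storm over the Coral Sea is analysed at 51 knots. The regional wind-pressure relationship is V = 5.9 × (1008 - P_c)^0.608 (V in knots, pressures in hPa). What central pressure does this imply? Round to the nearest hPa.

973 hPa

ΔP = (V / 5.9)^(1/0.608) = (51/5.9)^1.645.
51/5.9 = 8.644; 8.644^1.645 ≈ 34.73 hPa.
P_c = 1008 − 34.73 = 973.27 ≈ 973 hPa.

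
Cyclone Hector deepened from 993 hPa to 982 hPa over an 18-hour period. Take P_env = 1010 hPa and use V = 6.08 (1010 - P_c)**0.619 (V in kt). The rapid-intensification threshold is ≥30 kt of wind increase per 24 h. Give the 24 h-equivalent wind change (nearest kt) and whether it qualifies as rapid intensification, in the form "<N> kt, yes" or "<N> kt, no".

17 kt, no

V₁: ΔP = 17, V ≈ 6.08 × 17^0.619 ≈ 35.12 kt.
V₂: ΔP = 28, V ≈ 6.08 × 28^0.619 ≈ 47.83 kt.
ΔV over 18 h = 12.71 kt → 24 h equivalent = 12.71 × 24/18 ≈ 16.95 kt.
17 kt < 30 kt ⇒ not rapid intensification.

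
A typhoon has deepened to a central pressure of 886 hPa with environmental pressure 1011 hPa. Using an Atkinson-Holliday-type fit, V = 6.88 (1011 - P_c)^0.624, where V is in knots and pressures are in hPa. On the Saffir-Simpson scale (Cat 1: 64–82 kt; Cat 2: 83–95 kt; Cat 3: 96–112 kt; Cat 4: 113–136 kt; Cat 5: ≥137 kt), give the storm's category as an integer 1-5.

5

ΔP = 1011 − 886 = 125 hPa.
V ≈ 6.88 × 125^0.624 = 6.88 × 20.35 ≈ 140 kt.
140 kt falls in the Category 5 band.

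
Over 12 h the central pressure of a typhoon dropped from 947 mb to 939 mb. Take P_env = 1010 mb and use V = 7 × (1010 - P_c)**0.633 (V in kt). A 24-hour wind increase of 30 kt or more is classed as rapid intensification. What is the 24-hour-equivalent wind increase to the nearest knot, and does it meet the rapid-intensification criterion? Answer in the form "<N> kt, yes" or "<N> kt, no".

15 kt, no

V₁: ΔP = 63, V ≈ 7 × 63^0.633 ≈ 96.40 kt.
V₂: ΔP = 71, V ≈ 7 × 71^0.633 ≈ 103.98 kt.
ΔV over 12 h = 7.58 kt → 24 h equivalent = 7.58 × 24/12 ≈ 15.16 kt.
15 kt < 30 kt ⇒ not rapid intensification.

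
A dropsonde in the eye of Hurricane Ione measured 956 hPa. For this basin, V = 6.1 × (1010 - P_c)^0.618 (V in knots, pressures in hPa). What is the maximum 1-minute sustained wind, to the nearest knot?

72 kt

ΔP = 1010 − 956 = 54 hPa.
54^0.618 ≈ 11.766.
V ≈ 6.1 × 11.766 ≈ 71.8 kt.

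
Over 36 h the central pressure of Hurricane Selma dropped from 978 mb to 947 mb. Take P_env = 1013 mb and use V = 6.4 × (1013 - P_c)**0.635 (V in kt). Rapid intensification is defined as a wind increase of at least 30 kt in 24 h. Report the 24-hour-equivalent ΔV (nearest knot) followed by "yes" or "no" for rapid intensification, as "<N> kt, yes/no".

20 kt, no

V₁: ΔP = 35, V ≈ 6.4 × 35^0.635 ≈ 61.19 kt.
V₂: ΔP = 66, V ≈ 6.4 × 66^0.635 ≈ 91.54 kt.
ΔV over 36 h = 30.35 kt → 24 h equivalent = 30.35 × 24/36 ≈ 20.23 kt.
20 kt < 30 kt ⇒ not rapid intensification.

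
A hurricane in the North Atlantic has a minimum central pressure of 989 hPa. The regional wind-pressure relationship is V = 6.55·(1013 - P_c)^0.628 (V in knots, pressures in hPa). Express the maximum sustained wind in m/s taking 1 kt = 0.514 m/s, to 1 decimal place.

24.8 m/s

ΔP = 1013 − 989 = 24 hPa.
V ≈ 6.55 × 24^0.628 = 6.55 × 7.358 ≈ 48.196 kt.
48.196 × 0.514 ≈ 24.77 m/s → 24.8 m/s.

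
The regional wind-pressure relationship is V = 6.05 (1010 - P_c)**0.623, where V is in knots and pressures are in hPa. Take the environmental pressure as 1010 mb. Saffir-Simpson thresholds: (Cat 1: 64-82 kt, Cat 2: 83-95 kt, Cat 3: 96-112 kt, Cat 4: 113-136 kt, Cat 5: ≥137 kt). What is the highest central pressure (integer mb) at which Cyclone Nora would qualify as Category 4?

Category 4 begins at V = 113 kt.
Required ΔP = (113/6.05)^(1/0.623) = 18.678^1.605 ≈ 109.81 mb.
P_c ≤ 1010 − 109.81 = 900.19, so the highest integer P_c is 900 mb.

900 mb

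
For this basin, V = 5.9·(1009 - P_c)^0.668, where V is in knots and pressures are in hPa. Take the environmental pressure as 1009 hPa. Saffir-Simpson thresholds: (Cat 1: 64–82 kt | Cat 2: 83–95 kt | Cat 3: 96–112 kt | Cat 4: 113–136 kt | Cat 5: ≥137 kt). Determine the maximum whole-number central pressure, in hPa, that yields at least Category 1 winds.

973 hPa

Category 1 begins at V = 64 kt.
Required ΔP = (64/5.9)^(1/0.668) = 10.847^1.497 ≈ 35.47 hPa.
P_c ≤ 1009 − 35.47 = 973.53, so the highest integer P_c is 973 hPa.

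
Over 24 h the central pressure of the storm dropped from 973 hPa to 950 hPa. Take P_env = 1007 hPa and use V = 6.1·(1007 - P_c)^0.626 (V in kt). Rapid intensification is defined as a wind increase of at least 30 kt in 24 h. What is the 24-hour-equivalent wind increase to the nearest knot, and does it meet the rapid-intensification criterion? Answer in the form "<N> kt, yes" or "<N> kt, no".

21 kt, no

V₁: ΔP = 34, V ≈ 6.1 × 34^0.626 ≈ 55.47 kt.
V₂: ΔP = 57, V ≈ 6.1 × 57^0.626 ≈ 76.65 kt.
ΔV over 24 h = 21.18 kt → 24 h equivalent = 21.18 × 24/24 ≈ 21.18 kt.
21 kt < 30 kt ⇒ not rapid intensification.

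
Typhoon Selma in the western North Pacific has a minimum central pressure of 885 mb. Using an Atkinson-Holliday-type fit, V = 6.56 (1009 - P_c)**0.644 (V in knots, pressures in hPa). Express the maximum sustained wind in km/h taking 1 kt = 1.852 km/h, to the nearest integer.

271 km/h

ΔP = 1009 − 885 = 124 mb.
V ≈ 6.56 × 124^0.644 = 6.56 × 22.293 ≈ 146.240 kt.
146.240 × 1.852 ≈ 270.84 km/h → 271 km/h.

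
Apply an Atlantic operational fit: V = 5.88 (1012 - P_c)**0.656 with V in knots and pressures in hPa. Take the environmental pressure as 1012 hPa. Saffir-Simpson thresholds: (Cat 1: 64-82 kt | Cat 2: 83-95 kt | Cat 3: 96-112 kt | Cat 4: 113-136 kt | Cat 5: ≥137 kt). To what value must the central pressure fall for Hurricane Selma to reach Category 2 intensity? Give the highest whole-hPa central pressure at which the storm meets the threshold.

955 hPa

Category 2 begins at V = 83 kt.
Required ΔP = (83/5.88)^(1/0.656) = 14.116^1.524 ≈ 56.57 hPa.
P_c ≤ 1012 − 56.57 = 955.43, so the highest integer P_c is 955 hPa.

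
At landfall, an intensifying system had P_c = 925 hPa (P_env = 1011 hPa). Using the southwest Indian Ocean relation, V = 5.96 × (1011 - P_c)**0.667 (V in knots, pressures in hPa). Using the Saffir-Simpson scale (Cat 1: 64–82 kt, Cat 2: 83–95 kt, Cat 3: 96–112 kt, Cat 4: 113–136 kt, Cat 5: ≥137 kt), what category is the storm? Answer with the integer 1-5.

4

ΔP = 1011 − 925 = 86 hPa.
V ≈ 5.96 × 86^0.667 = 5.96 × 19.51 ≈ 116 kt.
116 kt falls in the Category 4 band.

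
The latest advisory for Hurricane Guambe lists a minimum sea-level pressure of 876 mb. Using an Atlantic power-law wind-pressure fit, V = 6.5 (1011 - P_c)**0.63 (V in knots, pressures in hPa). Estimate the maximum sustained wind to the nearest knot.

ΔP = 1011 − 876 = 135 mb.
135^0.63 ≈ 21.984.
V ≈ 6.5 × 21.984 ≈ 142.9 kt.

143 kt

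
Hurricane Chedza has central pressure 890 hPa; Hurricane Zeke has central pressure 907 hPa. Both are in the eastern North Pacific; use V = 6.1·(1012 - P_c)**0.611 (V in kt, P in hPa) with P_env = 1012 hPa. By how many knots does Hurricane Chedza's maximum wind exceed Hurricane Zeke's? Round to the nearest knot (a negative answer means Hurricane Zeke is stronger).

Hurricane Chedza: ΔP = 122; V ≈ 6.1 × 122^0.611 ≈ 114.84 kt.
Hurricane Zeke: ΔP = 105; V ≈ 6.1 × 105^0.611 ≈ 104.78 kt.
Difference ≈ 114.84 − 104.78 = 10.06 → 10 kt.

10 kt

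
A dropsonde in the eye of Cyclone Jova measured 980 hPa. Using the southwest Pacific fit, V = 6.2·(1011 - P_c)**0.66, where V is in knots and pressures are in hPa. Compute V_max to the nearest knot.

60 kt

ΔP = 1011 − 980 = 31 hPa.
31^0.66 ≈ 9.645.
V ≈ 6.2 × 9.645 ≈ 59.8 kt.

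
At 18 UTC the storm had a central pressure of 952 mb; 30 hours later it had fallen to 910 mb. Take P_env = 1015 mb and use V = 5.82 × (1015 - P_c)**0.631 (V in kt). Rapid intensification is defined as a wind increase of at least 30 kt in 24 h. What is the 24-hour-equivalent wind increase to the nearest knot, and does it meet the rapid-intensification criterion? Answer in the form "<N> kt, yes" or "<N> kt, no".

24 kt, no

V₁: ΔP = 63, V ≈ 5.82 × 63^0.631 ≈ 79.49 kt.
V₂: ΔP = 105, V ≈ 5.82 × 105^0.631 ≈ 109.72 kt.
ΔV over 30 h = 30.23 kt → 24 h equivalent = 30.23 × 24/30 ≈ 24.18 kt.
24 kt < 30 kt ⇒ not rapid intensification.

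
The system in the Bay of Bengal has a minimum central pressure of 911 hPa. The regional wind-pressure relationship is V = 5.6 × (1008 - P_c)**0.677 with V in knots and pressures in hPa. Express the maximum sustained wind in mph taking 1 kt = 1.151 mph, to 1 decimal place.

142.7 mph

ΔP = 1008 − 911 = 97 hPa.
V ≈ 5.6 × 97^0.677 = 5.6 × 22.133 ≈ 123.946 kt.
123.946 × 1.151 ≈ 142.66 mph → 142.7 mph.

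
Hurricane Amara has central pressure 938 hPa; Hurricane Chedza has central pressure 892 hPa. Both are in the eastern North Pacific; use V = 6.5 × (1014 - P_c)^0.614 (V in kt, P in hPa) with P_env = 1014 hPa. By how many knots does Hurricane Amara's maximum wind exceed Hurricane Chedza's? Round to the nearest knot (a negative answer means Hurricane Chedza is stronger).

Hurricane Amara: ΔP = 76; V ≈ 6.5 × 76^0.614 ≈ 92.84 kt.
Hurricane Chedza: ΔP = 122; V ≈ 6.5 × 122^0.614 ≈ 124.15 kt.
Difference ≈ 92.84 − 124.15 = -31.31 → -31 kt.

-31 kt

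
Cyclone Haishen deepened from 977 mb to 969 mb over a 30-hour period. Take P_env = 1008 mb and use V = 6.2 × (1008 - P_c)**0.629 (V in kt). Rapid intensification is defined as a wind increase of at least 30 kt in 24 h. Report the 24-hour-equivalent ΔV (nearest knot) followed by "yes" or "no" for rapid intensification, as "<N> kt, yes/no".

V₁: ΔP = 31, V ≈ 6.2 × 31^0.629 ≈ 53.76 kt.
V₂: ΔP = 39, V ≈ 6.2 × 39^0.629 ≈ 62.11 kt.
ΔV over 30 h = 8.35 kt → 24 h equivalent = 8.35 × 24/30 ≈ 6.68 kt.
7 kt < 30 kt ⇒ not rapid intensification.

7 kt, no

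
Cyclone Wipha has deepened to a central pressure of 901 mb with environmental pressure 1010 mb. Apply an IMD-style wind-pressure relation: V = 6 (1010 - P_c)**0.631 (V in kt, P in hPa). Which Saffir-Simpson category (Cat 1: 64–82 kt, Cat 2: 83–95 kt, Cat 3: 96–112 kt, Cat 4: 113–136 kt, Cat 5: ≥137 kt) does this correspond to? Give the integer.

ΔP = 1010 − 901 = 109 mb.
V ≈ 6 × 109^0.631 = 6 × 19.30 ≈ 116 kt.
116 kt falls in the Category 4 band.

4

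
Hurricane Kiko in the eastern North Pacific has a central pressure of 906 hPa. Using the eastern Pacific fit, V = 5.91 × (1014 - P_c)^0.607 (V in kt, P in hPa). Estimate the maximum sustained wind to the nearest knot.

101 kt

ΔP = 1014 − 906 = 108 hPa.
108^0.607 ≈ 17.151.
V ≈ 5.91 × 17.151 ≈ 101.4 kt.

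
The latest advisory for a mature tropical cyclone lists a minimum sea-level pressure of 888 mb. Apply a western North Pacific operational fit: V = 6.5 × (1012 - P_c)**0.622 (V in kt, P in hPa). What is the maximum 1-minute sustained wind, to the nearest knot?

130 kt

ΔP = 1012 − 888 = 124 mb.
124^0.622 ≈ 20.050.
V ≈ 6.5 × 20.050 ≈ 130.3 kt.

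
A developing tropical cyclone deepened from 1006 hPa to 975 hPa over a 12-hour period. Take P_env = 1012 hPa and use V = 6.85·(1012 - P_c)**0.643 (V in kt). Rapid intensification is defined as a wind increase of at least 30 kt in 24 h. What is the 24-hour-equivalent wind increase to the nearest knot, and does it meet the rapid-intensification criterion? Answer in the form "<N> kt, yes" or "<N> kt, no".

96 kt, yes

V₁: ΔP = 6, V ≈ 6.85 × 6^0.643 ≈ 21.68 kt.
V₂: ΔP = 37, V ≈ 6.85 × 37^0.643 ≈ 69.83 kt.
ΔV over 12 h = 48.15 kt → 24 h equivalent = 48.15 × 24/12 ≈ 96.30 kt.
96 kt ≥ 30 kt ⇒ rapid intensification.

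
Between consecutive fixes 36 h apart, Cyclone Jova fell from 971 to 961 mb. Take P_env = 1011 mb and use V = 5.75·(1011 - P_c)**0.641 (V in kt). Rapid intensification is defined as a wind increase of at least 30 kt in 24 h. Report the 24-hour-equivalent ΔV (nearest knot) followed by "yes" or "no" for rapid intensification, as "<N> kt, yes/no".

V₁: ΔP = 40, V ≈ 5.75 × 40^0.641 ≈ 61.18 kt.
V₂: ΔP = 50, V ≈ 5.75 × 50^0.641 ≈ 70.58 kt.
ΔV over 36 h = 9.40 kt → 24 h equivalent = 9.40 × 24/36 ≈ 6.27 kt.
6 kt < 30 kt ⇒ not rapid intensification.

6 kt, no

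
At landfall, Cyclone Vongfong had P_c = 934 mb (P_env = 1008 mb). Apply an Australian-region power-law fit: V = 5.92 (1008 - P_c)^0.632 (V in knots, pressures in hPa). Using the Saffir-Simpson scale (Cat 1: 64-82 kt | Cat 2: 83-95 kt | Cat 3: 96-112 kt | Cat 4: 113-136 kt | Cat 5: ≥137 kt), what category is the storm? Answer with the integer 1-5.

ΔP = 1008 − 934 = 74 mb.
V ≈ 5.92 × 74^0.632 = 5.92 × 15.18 ≈ 90 kt.
90 kt falls in the Category 2 band.

2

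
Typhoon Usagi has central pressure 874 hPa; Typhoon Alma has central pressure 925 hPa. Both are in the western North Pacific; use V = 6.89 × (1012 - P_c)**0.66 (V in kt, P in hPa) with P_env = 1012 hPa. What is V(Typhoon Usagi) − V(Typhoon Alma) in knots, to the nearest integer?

47 kt

Typhoon Usagi: ΔP = 138; V ≈ 6.89 × 138^0.66 ≈ 178.05 kt.
Typhoon Alma: ΔP = 87; V ≈ 6.89 × 87^0.66 ≈ 131.31 kt.
Difference ≈ 178.05 − 131.31 = 46.74 → 47 kt.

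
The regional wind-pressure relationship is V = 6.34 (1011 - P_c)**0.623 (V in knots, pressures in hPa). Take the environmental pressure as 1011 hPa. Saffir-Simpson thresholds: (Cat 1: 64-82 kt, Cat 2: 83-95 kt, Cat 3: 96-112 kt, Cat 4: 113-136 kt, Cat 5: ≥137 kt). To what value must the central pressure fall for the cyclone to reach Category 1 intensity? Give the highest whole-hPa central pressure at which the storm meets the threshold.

970 hPa

Category 1 begins at V = 64 kt.
Required ΔP = (64/6.34)^(1/0.623) = 10.095^1.605 ≈ 40.90 hPa.
P_c ≤ 1011 − 40.90 = 970.10, so the highest integer P_c is 970 hPa.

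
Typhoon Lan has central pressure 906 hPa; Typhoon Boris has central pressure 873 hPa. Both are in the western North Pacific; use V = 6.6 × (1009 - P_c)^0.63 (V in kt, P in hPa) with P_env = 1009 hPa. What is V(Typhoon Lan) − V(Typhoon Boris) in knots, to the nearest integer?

Typhoon Lan: ΔP = 103; V ≈ 6.6 × 103^0.63 ≈ 122.36 kt.
Typhoon Boris: ΔP = 136; V ≈ 6.6 × 136^0.63 ≈ 145.77 kt.
Difference ≈ 122.36 − 145.77 = -23.41 → -23 kt.

-23 kt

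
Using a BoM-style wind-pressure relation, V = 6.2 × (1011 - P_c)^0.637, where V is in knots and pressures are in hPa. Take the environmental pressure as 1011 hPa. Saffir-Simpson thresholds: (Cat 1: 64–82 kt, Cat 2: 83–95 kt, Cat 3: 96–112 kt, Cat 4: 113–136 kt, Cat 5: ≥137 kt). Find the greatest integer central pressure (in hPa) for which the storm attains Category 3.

937 hPa

Category 3 begins at V = 96 kt.
Required ΔP = (96/6.2)^(1/0.637) = 15.484^1.570 ≈ 73.78 hPa.
P_c ≤ 1011 − 73.78 = 937.22, so the highest integer P_c is 937 hPa.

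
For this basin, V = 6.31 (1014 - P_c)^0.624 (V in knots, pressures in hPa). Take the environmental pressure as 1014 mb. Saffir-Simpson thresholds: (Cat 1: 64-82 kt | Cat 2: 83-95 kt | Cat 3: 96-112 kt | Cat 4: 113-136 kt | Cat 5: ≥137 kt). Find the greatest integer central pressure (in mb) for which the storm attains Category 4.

Category 4 begins at V = 113 kt.
Required ΔP = (113/6.31)^(1/0.624) = 17.908^1.603 ≈ 101.88 mb.
P_c ≤ 1014 − 101.88 = 912.12, so the highest integer P_c is 912 mb.

912 mb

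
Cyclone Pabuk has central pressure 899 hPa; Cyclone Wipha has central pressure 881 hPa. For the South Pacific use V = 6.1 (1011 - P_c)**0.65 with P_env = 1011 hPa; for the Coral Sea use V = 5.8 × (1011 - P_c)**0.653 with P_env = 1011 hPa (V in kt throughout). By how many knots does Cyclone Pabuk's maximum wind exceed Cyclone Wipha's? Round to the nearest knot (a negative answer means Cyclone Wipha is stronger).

Cyclone Pabuk: ΔP = 112; V ≈ 6.1 × 112^0.65 ≈ 131.02 kt.
Cyclone Wipha: ΔP = 130; V ≈ 5.8 × 130^0.653 ≈ 139.26 kt.
Difference ≈ 131.02 − 139.26 = -8.24 → -8 kt.

-8 kt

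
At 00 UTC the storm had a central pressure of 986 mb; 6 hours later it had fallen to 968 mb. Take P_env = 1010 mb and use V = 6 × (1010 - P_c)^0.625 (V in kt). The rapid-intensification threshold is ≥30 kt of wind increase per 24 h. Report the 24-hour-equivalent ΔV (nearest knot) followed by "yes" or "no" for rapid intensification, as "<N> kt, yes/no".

V₁: ΔP = 24, V ≈ 6 × 24^0.625 ≈ 43.73 kt.
V₂: ΔP = 42, V ≈ 6 × 42^0.625 ≈ 62.04 kt.
ΔV over 6 h = 18.31 kt → 24 h equivalent = 18.31 × 24/6 ≈ 73.24 kt.
73 kt ≥ 30 kt ⇒ rapid intensification.

73 kt, yes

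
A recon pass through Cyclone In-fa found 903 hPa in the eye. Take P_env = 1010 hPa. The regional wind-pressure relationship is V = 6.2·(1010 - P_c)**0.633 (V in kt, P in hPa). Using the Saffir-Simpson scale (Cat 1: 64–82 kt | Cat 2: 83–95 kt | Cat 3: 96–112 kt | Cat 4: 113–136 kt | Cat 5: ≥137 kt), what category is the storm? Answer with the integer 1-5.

4

ΔP = 1010 − 903 = 107 hPa.
V ≈ 6.2 × 107^0.633 = 6.2 × 19.26 ≈ 119 kt.
119 kt falls in the Category 4 band.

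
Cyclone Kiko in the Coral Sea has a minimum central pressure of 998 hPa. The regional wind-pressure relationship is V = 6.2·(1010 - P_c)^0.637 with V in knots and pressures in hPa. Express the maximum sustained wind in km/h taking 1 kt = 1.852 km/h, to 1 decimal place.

ΔP = 1010 − 998 = 12 hPa.
V ≈ 6.2 × 12^0.637 = 6.2 × 4.869 ≈ 30.188 kt.
30.188 × 1.852 ≈ 55.91 km/h → 55.9 km/h.

55.9 km/h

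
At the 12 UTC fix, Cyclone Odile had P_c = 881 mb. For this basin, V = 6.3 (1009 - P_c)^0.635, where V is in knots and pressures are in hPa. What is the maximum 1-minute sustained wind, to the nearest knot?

ΔP = 1009 − 881 = 128 mb.
128^0.635 ≈ 21.781.
V ≈ 6.3 × 21.781 ≈ 137.2 kt.

137 kt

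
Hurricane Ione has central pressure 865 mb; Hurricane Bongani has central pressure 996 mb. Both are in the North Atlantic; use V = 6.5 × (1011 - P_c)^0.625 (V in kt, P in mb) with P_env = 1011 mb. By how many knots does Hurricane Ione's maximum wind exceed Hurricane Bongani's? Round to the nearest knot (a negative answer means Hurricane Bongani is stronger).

111 kt

Hurricane Ione: ΔP = 146; V ≈ 6.5 × 146^0.625 ≈ 146.43 kt.
Hurricane Bongani: ΔP = 15; V ≈ 6.5 × 15^0.625 ≈ 35.32 kt.
Difference ≈ 146.43 − 35.32 = 111.11 → 111 kt.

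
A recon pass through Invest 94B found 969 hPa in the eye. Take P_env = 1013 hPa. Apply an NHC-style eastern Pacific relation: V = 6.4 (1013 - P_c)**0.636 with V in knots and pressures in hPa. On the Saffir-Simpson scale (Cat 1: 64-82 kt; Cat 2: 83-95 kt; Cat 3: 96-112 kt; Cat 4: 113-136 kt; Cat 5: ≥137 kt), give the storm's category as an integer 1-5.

1

ΔP = 1013 − 969 = 44 hPa.
V ≈ 6.4 × 44^0.636 = 6.4 × 11.10 ≈ 71 kt.
71 kt falls in the Category 1 band.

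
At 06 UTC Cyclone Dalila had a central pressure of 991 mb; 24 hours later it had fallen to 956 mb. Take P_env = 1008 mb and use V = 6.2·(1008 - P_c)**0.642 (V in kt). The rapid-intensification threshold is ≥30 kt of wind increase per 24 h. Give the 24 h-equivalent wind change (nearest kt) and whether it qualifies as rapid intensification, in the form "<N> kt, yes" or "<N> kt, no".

40 kt, yes

V₁: ΔP = 17, V ≈ 6.2 × 17^0.642 ≈ 38.22 kt.
V₂: ΔP = 52, V ≈ 6.2 × 52^0.642 ≈ 78.35 kt.
ΔV over 24 h = 40.13 kt → 24 h equivalent = 40.13 × 24/24 ≈ 40.13 kt.
40 kt ≥ 30 kt ⇒ rapid intensification.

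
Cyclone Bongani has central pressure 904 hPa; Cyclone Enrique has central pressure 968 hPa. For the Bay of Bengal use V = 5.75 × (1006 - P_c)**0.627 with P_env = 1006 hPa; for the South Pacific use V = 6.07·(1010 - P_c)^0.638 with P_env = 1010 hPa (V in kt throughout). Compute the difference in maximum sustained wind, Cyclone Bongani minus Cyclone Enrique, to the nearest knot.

39 kt

Cyclone Bongani: ΔP = 102; V ≈ 5.75 × 102^0.627 ≈ 104.49 kt.
Cyclone Enrique: ΔP = 42; V ≈ 6.07 × 42^0.638 ≈ 65.89 kt.
Difference ≈ 104.49 − 65.89 = 38.60 → 39 kt.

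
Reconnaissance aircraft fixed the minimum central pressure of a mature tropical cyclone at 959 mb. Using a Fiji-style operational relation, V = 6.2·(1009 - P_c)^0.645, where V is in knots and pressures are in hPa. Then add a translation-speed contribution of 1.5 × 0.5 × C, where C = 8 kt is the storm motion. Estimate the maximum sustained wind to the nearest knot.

ΔP = 1009 − 959 = 50 mb.
50^0.645 ≈ 12.469.
V ≈ 6.2 × 12.469 ≈ 77.3 kt.
Translation term: 1.5 × 0.5 × 8 = 6 kt.
Corrected V ≈ 83.3 kt → 83 kt.

83 kt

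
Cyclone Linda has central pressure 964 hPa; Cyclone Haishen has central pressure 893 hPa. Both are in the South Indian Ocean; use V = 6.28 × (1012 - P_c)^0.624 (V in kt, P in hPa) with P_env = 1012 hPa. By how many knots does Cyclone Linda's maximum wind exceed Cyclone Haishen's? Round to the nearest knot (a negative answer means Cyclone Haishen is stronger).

-54 kt

Cyclone Linda: ΔP = 48; V ≈ 6.28 × 48^0.624 ≈ 70.32 kt.
Cyclone Haishen: ΔP = 119; V ≈ 6.28 × 119^0.624 ≈ 123.91 kt.
Difference ≈ 70.32 − 123.91 = -53.59 → -54 kt.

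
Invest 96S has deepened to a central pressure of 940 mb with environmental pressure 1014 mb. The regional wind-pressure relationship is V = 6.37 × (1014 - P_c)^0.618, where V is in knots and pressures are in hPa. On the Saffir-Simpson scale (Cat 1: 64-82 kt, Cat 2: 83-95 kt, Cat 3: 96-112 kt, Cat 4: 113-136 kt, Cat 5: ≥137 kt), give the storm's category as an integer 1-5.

2

ΔP = 1014 − 940 = 74 mb.
V ≈ 6.37 × 74^0.618 = 6.37 × 14.30 ≈ 91 kt.
91 kt falls in the Category 2 band.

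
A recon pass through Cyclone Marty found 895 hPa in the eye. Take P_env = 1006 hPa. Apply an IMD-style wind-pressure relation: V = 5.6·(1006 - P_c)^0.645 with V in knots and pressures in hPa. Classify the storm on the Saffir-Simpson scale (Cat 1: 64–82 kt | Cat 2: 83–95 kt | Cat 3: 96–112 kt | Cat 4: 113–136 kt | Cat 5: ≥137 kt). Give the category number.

4

ΔP = 1006 − 895 = 111 hPa.
V ≈ 5.6 × 111^0.645 = 5.6 × 20.86 ≈ 117 kt.
117 kt falls in the Category 4 band.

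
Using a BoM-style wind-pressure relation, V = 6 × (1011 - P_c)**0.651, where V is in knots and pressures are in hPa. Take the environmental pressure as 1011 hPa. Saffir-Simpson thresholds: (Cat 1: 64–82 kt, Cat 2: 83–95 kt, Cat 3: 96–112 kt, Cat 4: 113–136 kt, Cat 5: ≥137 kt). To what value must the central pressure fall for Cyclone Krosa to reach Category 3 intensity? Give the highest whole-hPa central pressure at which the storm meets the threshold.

940 hPa

Category 3 begins at V = 96 kt.
Required ΔP = (96/6)^(1/0.651) = 16.000^1.536 ≈ 70.74 hPa.
P_c ≤ 1011 − 70.74 = 940.26, so the highest integer P_c is 940 hPa.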